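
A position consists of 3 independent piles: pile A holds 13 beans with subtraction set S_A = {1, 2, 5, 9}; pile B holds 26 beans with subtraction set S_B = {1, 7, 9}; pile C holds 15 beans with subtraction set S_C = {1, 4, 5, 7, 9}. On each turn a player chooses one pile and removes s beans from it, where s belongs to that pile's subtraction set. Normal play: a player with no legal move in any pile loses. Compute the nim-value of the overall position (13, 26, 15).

Pile A, S = {1, 2, 5, 9}:
n :  0  1  2  3  4  5  6  7  8  9 10 11 12 13
G :  0  1  2  0  1  2  0  1  2  3  0  1  2  0
G_A(13) = 0.
Pile B, S = {1, 7, 9}:
G(0) = 0
G(1) = mex{0} = 1
G(2) = mex{1} = 0
G(3) = mex{0} = 1
G(4) = mex{1} = 0
G(5) = mex{0} = 1
G(6) = mex{1} = 0
G(7) = mex{0,0} = 1
G(8) = mex{1,1} = 0
G(9) = mex{0,0,0} = 1
G(10) = mex{1,1,1} = 0
G(11) = mex{0,0,0} = 1
G(12) = mex{1,1,1} = 0
G(13) = mex{0,0,0} = 1
G(14) = mex{1,1,1} = 0
G(15) = mex{0,0,0} = 1
G(16) = mex{1,1,1} = 0
G(17) = mex{0,0,0} = 1
G(18) = mex{1,1,1} = 0
G(19) = mex{0,0,0} = 1
G(20) = mex{1,1,1} = 0
G(21) = mex{0,0,0} = 1
G(22) = mex{1,1,1} = 0
G(23) = mex{0,0,0} = 1
G(24) = mex{1,1,1} = 0
G(25) = mex{0,0,0} = 1
G(26) = mex{1,1,1} = 0
G_B(26) = 0.
Pile C, S = {1, 4, 5, 7, 9}:
G(0) = 0
G(1) = mex{0} = 1
G(2) = mex{1} = 0
G(3) = mex{0} = 1
G(4) = mex{1,0} = 2
G(5) = mex{2,1,0} = 3
G(6) = mex{3,0,1} = 2
G(7) = mex{2,1,0,0} = 3
G(8) = mex{3,2,1,1} = 0
G(9) = mex{0,3,2,0,0} = 1
G(10) = mex{1,2,3,1,1} = 0
G(11) = mex{0,3,2,2,0} = 1
G(12) = mex{1,0,3,3,1} = 2
G(13) = mex{2,1,0,2,2} = 3
G(14) = mex{3,0,1,3,3} = 2
G(15) = mex{2,1,0,0,2} = 3
G_C(15) = 3.
Combined Grundy value = 0 ⊕ 0 ⊕ 3 = 3.

3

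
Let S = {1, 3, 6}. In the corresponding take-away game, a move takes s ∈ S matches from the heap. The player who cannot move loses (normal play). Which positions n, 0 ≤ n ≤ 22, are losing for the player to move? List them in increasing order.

0, 2, 4, 9, 11, 13, 18, 20, 22

G(0) = 0
G(1) = mex{0} = 1
G(2) = mex{1} = 0
G(3) = mex{0,0} = 1
G(4) = mex{1,1} = 0
G(5) = mex{0,0} = 1
G(6) = mex{1,1,0} = 2
G(7) = mex{2,0,1} = 3
G(8) = mex{3,1,0} = 2
G(9) = mex{2,2,1} = 0
G(10) = mex{0,3,0} = 1
G(11) = mex{1,2,1} = 0
G(12) = mex{0,0,2} = 1
G(13) = mex{1,1,3} = 0
G(14) = mex{0,0,2} = 1
G(15) = mex{1,1,0} = 2
G(16) = mex{2,0,1} = 3
G(17) = mex{3,1,0} = 2
G(18) = mex{2,2,1} = 0
G(19) = mex{0,3,0} = 1
G(20) = mex{1,2,1} = 0
G(21) = mex{0,0,2} = 1
G(22) = mex{1,1,3} = 0
P-positions are exactly the n with G(n) = 0.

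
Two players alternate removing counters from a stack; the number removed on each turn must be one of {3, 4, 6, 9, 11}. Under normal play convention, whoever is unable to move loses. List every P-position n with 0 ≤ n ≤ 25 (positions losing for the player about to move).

G(0) = 0
G(1) = mex{} = 0
G(2) = mex{} = 0
G(3) = mex{0} = 1
G(4) = mex{0,0} = 1
G(5) = mex{0,0} = 1
G(6) = mex{1,0,0} = 2
G(7) = mex{1,1,0} = 2
G(8) = mex{1,1,0} = 2
G(9) = mex{2,1,1,0} = 3
G(10) = mex{2,2,1,0} = 3
G(11) = mex{2,2,1,0,0} = 3
G(12) = mex{3,2,2,1,0} = 4
G(13) = mex{3,3,2,1,0} = 4
G(14) = mex{3,3,2,1,1} = 0
G(15) = mex{4,3,3,2,1} = 0
G(16) = mex{4,4,3,2,1} = 0
G(17) = mex{0,4,3,2,2} = 1
G(18) = mex{0,0,4,3,2} = 1
G(19) = mex{0,0,4,3,2} = 1
G(20) = mex{1,0,0,3,3} = 2
G(21) = mex{1,1,0,4,3} = 2
G(22) = mex{1,1,0,4,3} = 2
G(23) = mex{2,1,1,0,4} = 3
G(24) = mex{2,2,1,0,4} = 3
G(25) = mex{2,2,1,0,0} = 3
P-positions are exactly the n with G(n) = 0.

0, 1, 2, 14, 15, 16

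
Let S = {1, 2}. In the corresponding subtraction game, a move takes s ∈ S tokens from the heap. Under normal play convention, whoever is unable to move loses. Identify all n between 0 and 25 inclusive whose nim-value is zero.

n :  0  1  2  3  4  5  6  7  8  9 10 11 12 13 14 15 16 17 18 19 20 21 22 23 24 25
G :  0  1  2  0  1  2  0  1  2  0  1  2  0  1  2  0  1  2  0  1  2  0  1  2  0  1
P-positions are exactly the n with G(n) = 0.

0, 3, 6, 9, 12, 15, 18, 21, 24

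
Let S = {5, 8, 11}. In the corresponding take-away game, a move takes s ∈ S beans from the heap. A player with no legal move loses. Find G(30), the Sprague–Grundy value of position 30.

2

G(0) = 0
G(1) = mex{} = 0
G(2) = mex{} = 0
G(3) = mex{} = 0
G(4) = mex{} = 0
G(5) = mex{0} = 1
G(6) = mex{0} = 1
G(7) = mex{0} = 1
G(8) = mex{0,0} = 1
G(9) = mex{0,0} = 1
G(10) = mex{1,0} = 2
G(11) = mex{1,0,0} = 2
G(12) = mex{1,0,0} = 2
G(13) = mex{1,1,0} = 2
G(14) = mex{1,1,0} = 2
G(15) = mex{2,1,0} = 3
G(16) = mex{2,1,1} = 0
G(17) = mex{2,1,1} = 0
G(18) = mex{2,2,1} = 0
G(19) = mex{2,2,1} = 0
G(20) = mex{3,2,1} = 0
G(21) = mex{0,2,2} = 1
G(22) = mex{0,2,2} = 1
G(23) = mex{0,3,2} = 1
G(24) = mex{0,0,2} = 1
G(25) = mex{0,0,2} = 1
G(26) = mex{1,0,3} = 2
G(27) = mex{1,0,0} = 2
G(28) = mex{1,0,0} = 2
G(29) = mex{1,1,0} = 2
G(30) = mex{1,1,0} = 2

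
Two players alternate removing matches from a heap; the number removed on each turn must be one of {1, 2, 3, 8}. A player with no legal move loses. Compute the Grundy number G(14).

n :  0  1  2  3  4  5  6  7  8  9 10 11 12 13 14
G :  0  1  2  3  0  1  2  3  4  0  1  2  3  0  1

1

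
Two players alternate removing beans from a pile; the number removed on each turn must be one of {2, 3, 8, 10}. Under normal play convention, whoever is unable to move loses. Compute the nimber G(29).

G(0) = 0
G(1) = mex{} = 0
G(2) = mex{0} = 1
G(3) = mex{0,0} = 1
G(4) = mex{1,0} = 2
G(5) = mex{1,1} = 0
G(6) = mex{2,1} = 0
G(7) = mex{0,2} = 1
G(8) = mex{0,0,0} = 1
G(9) = mex{1,0,0} = 2
G(10) = mex{1,1,1,0} = 2
G(11) = mex{2,1,1,0} = 3
G(12) = mex{2,2,2,1} = 0
G(13) = mex{3,2,0,1} = 4
G(14) = mex{0,3,0,2} = 1
G(15) = mex{4,0,1,0} = 2
G(16) = mex{1,4,1,0} = 2
G(17) = mex{2,1,2,1} = 0
G(18) = mex{2,2,2,1} = 0
G(19) = mex{0,2,3,2} = 1
G(20) = mex{0,0,0,2} = 1
G(21) = mex{1,0,4,3} = 2
G(22) = mex{1,1,1,0} = 2
G(23) = mex{2,1,2,4} = 0
G(24) = mex{2,2,2,1} = 0
G(25) = mex{0,2,0,2} = 1
G(26) = mex{0,0,0,2} = 1
G(27) = mex{1,0,1,0} = 2
G(28) = mex{1,1,1,0} = 2
G(29) = mex{2,1,2,1} = 0

0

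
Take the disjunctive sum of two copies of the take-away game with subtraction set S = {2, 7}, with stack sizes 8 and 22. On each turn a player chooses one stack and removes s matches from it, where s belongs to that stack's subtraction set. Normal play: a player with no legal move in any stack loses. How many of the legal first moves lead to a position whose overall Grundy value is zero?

All stacks use S = {2, 7}:
G(0) = 0
G(1) = mex{} = 0
G(2) = mex{0} = 1
G(3) = mex{0} = 1
G(4) = mex{1} = 0
G(5) = mex{1} = 0
G(6) = mex{0} = 1
G(7) = mex{0,0} = 1
G(8) = mex{1,0} = 2
G(9) = mex{1,1} = 0
G(10) = mex{2,1} = 0
G(11) = mex{0,0} = 1
G(12) = mex{0,0} = 1
G(13) = mex{1,1} = 0
G(14) = mex{1,1} = 0
G(15) = mex{0,2} = 1
G(16) = mex{0,0} = 1
G(17) = mex{1,0} = 2
G(18) = mex{1,1} = 0
G(19) = mex{2,1} = 0
G(20) = mex{0,0} = 1
G(21) = mex{0,0} = 1
G(22) = mex{1,1} = 0
Stack A: G(8) = 2.
Stack B: G(22) = 0.
Combined Grundy value = 2 ⊕ 0 = 2.
A winning move leaves total XOR = 0, i.e. changes one component's Grundy value g to g ⊕ X where X is the current total.
Stack A: need g' = 2⊕2 = 0. Options: 8−2→G=1, 8−7→G=0. Hits: 1.
Stack B: need g' = 0⊕2 = 2. Options: 22−2→G=1, 22−7→G=1. Hits: 0.

1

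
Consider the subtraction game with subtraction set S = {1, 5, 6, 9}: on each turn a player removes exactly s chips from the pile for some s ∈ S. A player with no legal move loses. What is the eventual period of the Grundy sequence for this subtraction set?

12

G(0) = 0
G(1) = mex{0} = 1
G(2) = mex{1} = 0
G(3) = mex{0} = 1
G(4) = mex{1} = 0
G(5) = mex{0,0} = 1
G(6) = mex{1,1,0} = 2
G(7) = mex{2,0,1} = 3
G(8) = mex{3,1,0} = 2
G(9) = mex{2,0,1,0} = 3
G(10) = mex{3,1,0,1} = 2
G(11) = mex{2,2,1,0} = 3
G(12) = mex{3,3,2,1} = 0
G(13) = mex{0,2,3,0} = 1
G(14) = mex{1,3,2,1} = 0
G(15) = mex{0,2,3,2} = 1
G(16) = mex{1,3,2,3} = 0
G(17) = mex{0,0,3,2} = 1
G(18) = mex{1,1,0,3} = 2
G(19) = mex{2,0,1,2} = 3
G(20) = mex{3,1,0,3} = 2
G(21) = mex{2,0,1,0} = 3
G(22) = mex{3,1,0,1} = 2
G(23) = mex{2,2,1,0} = 3
G(24) = mex{3,3,2,1} = 0
G(25) = mex{0,2,3,0} = 1
G(n+12) = G(n) holds for n = 0,…,8 (a full window of length max(S) = 9), so the sequence is purely periodic with period 12.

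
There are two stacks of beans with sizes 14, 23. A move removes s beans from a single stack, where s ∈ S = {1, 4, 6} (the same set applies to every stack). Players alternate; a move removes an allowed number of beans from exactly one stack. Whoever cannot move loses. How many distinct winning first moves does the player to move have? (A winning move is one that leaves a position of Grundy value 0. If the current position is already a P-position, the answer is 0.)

All stacks use S = {1, 4, 6}:
G(0) = 0
G(1) = mex{0} = 1
G(2) = mex{1} = 0
G(3) = mex{0} = 1
G(4) = mex{1,0} = 2
G(5) = mex{2,1} = 0
G(6) = mex{0,0,0} = 1
G(7) = mex{1,1,1} = 0
G(8) = mex{0,2,0} = 1
G(9) = mex{1,0,1} = 2
G(10) = mex{2,1,2} = 0
G(11) = mex{0,0,0} = 1
G(12) = mex{1,1,1} = 0
G(13) = mex{0,2,0} = 1
G(14) = mex{1,0,1} = 2
G(15) = mex{2,1,2} = 0
G(16) = mex{0,0,0} = 1
G(17) = mex{1,1,1} = 0
G(18) = mex{0,2,0} = 1
G(19) = mex{1,0,1} = 2
G(20) = mex{2,1,2} = 0
G(21) = mex{0,0,0} = 1
G(22) = mex{1,1,1} = 0
G(23) = mex{0,2,0} = 1
Stack A: G(14) = 2.
Stack B: G(23) = 1.
Combined Grundy value = 2 ⊕ 1 = 3.
A winning move leaves total XOR = 0, i.e. changes one component's Grundy value g to g ⊕ X where X is the current total.
Stack A: need g' = 2⊕3 = 1. Options: 14−1→G=1, 14−4→G=0, 14−6→G=1. Hits: 2.
Stack B: need g' = 1⊕3 = 2. Options: 23−1→G=0, 23−4→G=2, 23−6→G=0. Hits: 1.

3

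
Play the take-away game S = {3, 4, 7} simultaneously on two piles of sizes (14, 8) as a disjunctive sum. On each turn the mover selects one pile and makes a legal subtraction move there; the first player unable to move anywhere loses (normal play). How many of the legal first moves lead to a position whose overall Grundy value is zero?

3

All piles use S = {3, 4, 7}:
G(0) = 0
G(1) = mex{} = 0
G(2) = mex{} = 0
G(3) = mex{0} = 1
G(4) = mex{0,0} = 1
G(5) = mex{0,0} = 1
G(6) = mex{1,0} = 2
G(7) = mex{1,1,0} = 2
G(8) = mex{1,1,0} = 2
G(9) = mex{2,1,0} = 3
G(10) = mex{2,2,1} = 0
G(11) = mex{2,2,1} = 0
G(12) = mex{3,2,1} = 0
G(13) = mex{0,3,2} = 1
G(14) = mex{0,0,2} = 1
Pile A: G(14) = 1.
Pile B: G(8) = 2.
Combined Grundy value = 1 ⊕ 2 = 3.
A winning move leaves total XOR = 0, i.e. changes one component's Grundy value g to g ⊕ X where X is the current total.
Pile A: need g' = 1⊕3 = 2. Options: 14−3→G=0, 14−4→G=0, 14−7→G=2. Hits: 1.
Pile B: need g' = 2⊕3 = 1. Options: 8−3→G=1, 8−4→G=1, 8−7→G=0. Hits: 2.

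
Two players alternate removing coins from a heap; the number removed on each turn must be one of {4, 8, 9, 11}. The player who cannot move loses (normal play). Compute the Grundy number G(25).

G(0) = 0
G(1) = mex{} = 0
G(2) = mex{} = 0
G(3) = mex{} = 0
G(4) = mex{0} = 1
G(5) = mex{0} = 1
G(6) = mex{0} = 1
G(7) = mex{0} = 1
G(8) = mex{1,0} = 2
G(9) = mex{1,0,0} = 2
G(10) = mex{1,0,0} = 2
G(11) = mex{1,0,0,0} = 2
G(12) = mex{2,1,0,0} = 3
G(13) = mex{2,1,1,0} = 3
G(14) = mex{2,1,1,0} = 3
G(15) = mex{2,1,1,1} = 0
G(16) = mex{3,2,1,1} = 0
G(17) = mex{3,2,2,1} = 0
G(18) = mex{3,2,2,1} = 0
G(19) = mex{0,2,2,2} = 1
G(20) = mex{0,3,2,2} = 1
G(21) = mex{0,3,3,2} = 1
G(22) = mex{0,3,3,2} = 1
G(23) = mex{1,0,3,3} = 2
G(24) = mex{1,0,0,3} = 2
G(25) = mex{1,0,0,3} = 2

2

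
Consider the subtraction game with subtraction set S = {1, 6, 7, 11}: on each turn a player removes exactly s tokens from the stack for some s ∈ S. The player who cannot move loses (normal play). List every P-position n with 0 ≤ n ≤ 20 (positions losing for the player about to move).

0, 2, 4, 12, 14, 16

G(0) = 0
G(1) = mex{0} = 1
G(2) = mex{1} = 0
G(3) = mex{0} = 1
G(4) = mex{1} = 0
G(5) = mex{0} = 1
G(6) = mex{1,0} = 2
G(7) = mex{2,1,0} = 3
G(8) = mex{3,0,1} = 2
G(9) = mex{2,1,0} = 3
G(10) = mex{3,0,1} = 2
G(11) = mex{2,1,0,0} = 3
G(12) = mex{3,2,1,1} = 0
G(13) = mex{0,3,2,0} = 1
G(14) = mex{1,2,3,1} = 0
G(15) = mex{0,3,2,0} = 1
G(16) = mex{1,2,3,1} = 0
G(17) = mex{0,3,2,2} = 1
G(18) = mex{1,0,3,3} = 2
G(19) = mex{2,1,0,2} = 3
G(20) = mex{3,0,1,3} = 2
P-positions are exactly the n with G(n) = 0.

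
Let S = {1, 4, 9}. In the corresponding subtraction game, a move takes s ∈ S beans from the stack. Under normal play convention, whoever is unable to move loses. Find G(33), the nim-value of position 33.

G(0) = 0
G(1) = mex{0} = 1
G(2) = mex{1} = 0
G(3) = mex{0} = 1
G(4) = mex{1,0} = 2
G(5) = mex{2,1} = 0
G(6) = mex{0,0} = 1
G(7) = mex{1,1} = 0
G(8) = mex{0,2} = 1
G(9) = mex{1,0,0} = 2
G(10) = mex{2,1,1} = 0
G(11) = mex{0,0,0} = 1
G(12) = mex{1,1,1} = 0
G(13) = mex{0,2,2} = 1
G(14) = mex{1,0,0} = 2
G(15) = mex{2,1,1} = 0
G(16) = mex{0,0,0} = 1
G(17) = mex{1,1,1} = 0
G(18) = mex{0,2,2} = 1
G(19) = mex{1,0,0} = 2
G(20) = mex{2,1,1} = 0
G(21) = mex{0,0,0} = 1
G(22) = mex{1,1,1} = 0
G(23) = mex{0,2,2} = 1
G(24) = mex{1,0,0} = 2
G(25) = mex{2,1,1} = 0
G(26) = mex{0,0,0} = 1
G(27) = mex{1,1,1} = 0
G(28) = mex{0,2,2} = 1
G(29) = mex{1,0,0} = 2
G(30) = mex{2,1,1} = 0
G(31) = mex{0,0,0} = 1
G(32) = mex{1,1,1} = 0
G(33) = mex{0,2,2} = 1

1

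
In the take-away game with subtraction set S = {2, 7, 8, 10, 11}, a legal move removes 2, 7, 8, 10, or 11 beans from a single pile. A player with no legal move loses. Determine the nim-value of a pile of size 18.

0

G(0) = 0
G(1) = mex{} = 0
G(2) = mex{0} = 1
G(3) = mex{0} = 1
G(4) = mex{1} = 0
G(5) = mex{1} = 0
G(6) = mex{0} = 1
G(7) = mex{0,0} = 1
G(8) = mex{1,0,0} = 2
G(9) = mex{1,1,0} = 2
G(10) = mex{2,1,1,0} = 3
G(11) = mex{2,0,1,0,0} = 3
G(12) = mex{3,0,0,1,0} = 2
G(13) = mex{3,1,0,1,1} = 2
G(14) = mex{2,1,1,0,1} = 3
G(15) = mex{2,2,1,0,0} = 3
G(16) = mex{3,2,2,1,0} = 4
G(17) = mex{3,3,2,1,1} = 0
G(18) = mex{4,3,3,2,1} = 0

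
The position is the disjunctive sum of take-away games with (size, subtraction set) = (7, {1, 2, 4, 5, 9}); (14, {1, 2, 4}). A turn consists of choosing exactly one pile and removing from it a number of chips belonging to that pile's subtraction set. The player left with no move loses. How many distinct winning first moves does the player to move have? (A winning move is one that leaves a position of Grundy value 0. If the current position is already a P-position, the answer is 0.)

Pile A, S = {1, 2, 4, 5, 9}:
n : 0 1 2 3 4 5 6 7
G : 0 1 2 0 1 2 0 1
G_A(7) = 1.
Pile B, S = {1, 2, 4}:
n :  0  1  2  3  4  5  6  7  8  9 10 11 12 13 14
G :  0  1  2  0  1  2  0  1  2  0  1  2  0  1  2
G_B(14) = 2.
Combined Grundy value = 1 ⊕ 2 = 3.
A winning move leaves total XOR = 0, i.e. changes one component's Grundy value g to g ⊕ X where X is the current total.
Pile A: need g' = 1⊕3 = 2. Options: 7−1→G=0, 7−2→G=2, 7−4→G=0, 7−5→G=2. Hits: 2.
Pile B: need g' = 2⊕3 = 1. Options: 14−1→G=1, 14−2→G=0, 14−4→G=1. Hits: 2.

4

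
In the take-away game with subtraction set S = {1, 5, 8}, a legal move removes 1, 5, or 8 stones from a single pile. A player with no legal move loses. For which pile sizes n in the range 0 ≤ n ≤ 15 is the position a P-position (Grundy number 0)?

0, 2, 4, 6, 13, 15

G(0) = 0
G(1) = mex{0} = 1
G(2) = mex{1} = 0
G(3) = mex{0} = 1
G(4) = mex{1} = 0
G(5) = mex{0,0} = 1
G(6) = mex{1,1} = 0
G(7) = mex{0,0} = 1
G(8) = mex{1,1,0} = 2
G(9) = mex{2,0,1} = 3
G(10) = mex{3,1,0} = 2
G(11) = mex{2,0,1} = 3
G(12) = mex{3,1,0} = 2
G(13) = mex{2,2,1} = 0
G(14) = mex{0,3,0} = 1
G(15) = mex{1,2,1} = 0
P-positions are exactly the n with G(n) = 0.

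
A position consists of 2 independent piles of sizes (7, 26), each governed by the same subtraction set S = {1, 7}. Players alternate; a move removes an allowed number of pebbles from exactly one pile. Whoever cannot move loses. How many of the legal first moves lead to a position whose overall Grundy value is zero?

4

All piles use S = {1, 7}:
G(0) = 0
G(1) = mex{0} = 1
G(2) = mex{1} = 0
G(3) = mex{0} = 1
G(4) = mex{1} = 0
G(5) = mex{0} = 1
G(6) = mex{1} = 0
G(7) = mex{0,0} = 1
G(8) = mex{1,1} = 0
G(9) = mex{0,0} = 1
G(10) = mex{1,1} = 0
G(11) = mex{0,0} = 1
G(12) = mex{1,1} = 0
G(13) = mex{0,0} = 1
G(14) = mex{1,1} = 0
G(15) = mex{0,0} = 1
G(16) = mex{1,1} = 0
G(17) = mex{0,0} = 1
G(18) = mex{1,1} = 0
G(19) = mex{0,0} = 1
G(20) = mex{1,1} = 0
G(21) = mex{0,0} = 1
G(22) = mex{1,1} = 0
G(23) = mex{0,0} = 1
G(24) = mex{1,1} = 0
G(25) = mex{0,0} = 1
G(26) = mex{1,1} = 0
Pile A: G(7) = 1.
Pile B: G(26) = 0.
Combined Grundy value = 1 ⊕ 0 = 1.
A winning move leaves total XOR = 0, i.e. changes one component's Grundy value g to g ⊕ X where X is the current total.
Pile A: need g' = 1⊕1 = 0. Options: 7−1→G=0, 7−7→G=0. Hits: 2.
Pile B: need g' = 0⊕1 = 1. Options: 26−1→G=1, 26−7→G=1. Hits: 2.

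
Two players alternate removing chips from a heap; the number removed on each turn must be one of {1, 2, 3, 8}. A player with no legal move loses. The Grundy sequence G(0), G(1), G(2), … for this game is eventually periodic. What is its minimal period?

9

G(0) = 0
G(1) = mex{0} = 1
G(2) = mex{1,0} = 2
G(3) = mex{2,1,0} = 3
G(4) = mex{3,2,1} = 0
G(5) = mex{0,3,2} = 1
G(6) = mex{1,0,3} = 2
G(7) = mex{2,1,0} = 3
G(8) = mex{3,2,1,0} = 4
G(9) = mex{4,3,2,1} = 0
G(10) = mex{0,4,3,2} = 1
G(11) = mex{1,0,4,3} = 2
G(12) = mex{2,1,0,0} = 3
G(13) = mex{3,2,1,1} = 0
G(14) = mex{0,3,2,2} = 1
G(15) = mex{1,0,3,3} = 2
G(16) = mex{2,1,0,4} = 3
G(17) = mex{3,2,1,0} = 4
G(18) = mex{4,3,2,1} = 0
G(19) = mex{0,4,3,2} = 1
G(n+9) = G(n) holds for n = 0,…,7 (a full window of length max(S) = 8), so the sequence is purely periodic with period 9.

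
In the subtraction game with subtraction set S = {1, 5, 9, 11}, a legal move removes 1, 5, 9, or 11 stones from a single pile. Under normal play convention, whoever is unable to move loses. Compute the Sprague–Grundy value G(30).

0

G(0) = 0
G(1) = mex{0} = 1
G(2) = mex{1} = 0
G(3) = mex{0} = 1
G(4) = mex{1} = 0
G(5) = mex{0,0} = 1
G(6) = mex{1,1} = 0
G(7) = mex{0,0} = 1
G(8) = mex{1,1} = 0
G(9) = mex{0,0,0} = 1
G(10) = mex{1,1,1} = 0
G(11) = mex{0,0,0,0} = 1
G(12) = mex{1,1,1,1} = 0
G(13) = mex{0,0,0,0} = 1
G(14) = mex{1,1,1,1} = 0
G(15) = mex{0,0,0,0} = 1
G(16) = mex{1,1,1,1} = 0
G(17) = mex{0,0,0,0} = 1
G(18) = mex{1,1,1,1} = 0
G(19) = mex{0,0,0,0} = 1
G(20) = mex{1,1,1,1} = 0
G(21) = mex{0,0,0,0} = 1
G(22) = mex{1,1,1,1} = 0
G(23) = mex{0,0,0,0} = 1
G(24) = mex{1,1,1,1} = 0
G(25) = mex{0,0,0,0} = 1
G(26) = mex{1,1,1,1} = 0
G(27) = mex{0,0,0,0} = 1
G(28) = mex{1,1,1,1} = 0
G(29) = mex{0,0,0,0} = 1
G(30) = mex{1,1,1,1} = 0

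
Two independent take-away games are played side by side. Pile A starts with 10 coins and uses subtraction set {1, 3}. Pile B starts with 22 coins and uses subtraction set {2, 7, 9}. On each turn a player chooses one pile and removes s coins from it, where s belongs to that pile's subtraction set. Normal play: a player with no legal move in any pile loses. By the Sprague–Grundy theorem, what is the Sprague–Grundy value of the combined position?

1

Pile A, S = {1, 3}:
G(0) = 0
G(1) = mex{0} = 1
G(2) = mex{1} = 0
G(3) = mex{0,0} = 1
G(4) = mex{1,1} = 0
G(5) = mex{0,0} = 1
G(6) = mex{1,1} = 0
G(7) = mex{0,0} = 1
G(8) = mex{1,1} = 0
G(9) = mex{0,0} = 1
G(10) = mex{1,1} = 0
G_A(10) = 0.
Pile B, S = {2, 7, 9}:
n :  0  1  2  3  4  5  6  7  8  9 10 11 12 13 14 15 16 17 18 19 20 21 22
G :  0  0  1  1  0  0  1  1  2  2  3  3  2  2  3  0  0  1  1  0  0  1  1
G_B(22) = 1.
Combined Grundy value = 0 ⊕ 1 = 1.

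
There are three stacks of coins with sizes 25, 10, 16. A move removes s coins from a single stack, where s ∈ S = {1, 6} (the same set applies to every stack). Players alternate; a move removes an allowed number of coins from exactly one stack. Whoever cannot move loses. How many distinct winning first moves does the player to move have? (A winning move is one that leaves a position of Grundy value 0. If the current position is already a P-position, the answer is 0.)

All stacks use S = {1, 6}:
n :  0  1  2  3  4  5  6  7  8  9 10 11 12 13 14 15 16 17 18 19 20 21 22 23 24 25
G :  0  1  0  1  0  1  2  0  1  0  1  0  1  2  0  1  0  1  0  1  2  0  1  0  1  0
Stack A: G(25) = 0.
Stack B: G(10) = 1.
Stack C: G(16) = 0.
Combined Grundy value = 0 ⊕ 1 ⊕ 0 = 1.
A winning move leaves total XOR = 0, i.e. changes one component's Grundy value g to g ⊕ X where X is the current total.
Stack A: need g' = 0⊕1 = 1. Options: 25−1→G=1, 25−6→G=1. Hits: 2.
Stack B: need g' = 1⊕1 = 0. Options: 10−1→G=0, 10−6→G=0. Hits: 2.
Stack C: need g' = 0⊕1 = 1. Options: 16−1→G=1, 16−6→G=1. Hits: 2.

6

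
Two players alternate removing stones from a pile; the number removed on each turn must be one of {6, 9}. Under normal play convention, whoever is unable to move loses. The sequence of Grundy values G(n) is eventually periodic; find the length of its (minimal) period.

n :  0  1  2  3  4  5  6  7  8  9 10 11 12 13 14 15 16 17 18 19 20 21 22 23 24 25 26 27 28 29 30 31
G :  0  0  0  0  0  0  1  1  1  1  1  1  2  2  2  0  0  0  0  0  0  1  1  1  1  1  1  2  2  2  0  0
G(n+15) = G(n) holds for n = 0,…,8 (a full window of length max(S) = 9), so the sequence is purely periodic with period 15.

15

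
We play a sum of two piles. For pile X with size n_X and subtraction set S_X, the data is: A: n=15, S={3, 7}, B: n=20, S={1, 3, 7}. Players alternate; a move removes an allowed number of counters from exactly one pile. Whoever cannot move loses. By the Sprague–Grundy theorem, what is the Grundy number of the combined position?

Pile A, S = {3, 7}:
G(0) = 0
G(1) = mex{} = 0
G(2) = mex{} = 0
G(3) = mex{0} = 1
G(4) = mex{0} = 1
G(5) = mex{0} = 1
G(6) = mex{1} = 0
G(7) = mex{1,0} = 2
G(8) = mex{1,0} = 2
G(9) = mex{0,0} = 1
G(10) = mex{2,1} = 0
G(11) = mex{2,1} = 0
G(12) = mex{1,1} = 0
G(13) = mex{0,0} = 1
G(14) = mex{0,2} = 1
G(15) = mex{0,2} = 1
G_A(15) = 1.
Pile B, S = {1, 3, 7}:
G(0) = 0
G(1) = mex{0} = 1
G(2) = mex{1} = 0
G(3) = mex{0,0} = 1
G(4) = mex{1,1} = 0
G(5) = mex{0,0} = 1
G(6) = mex{1,1} = 0
G(7) = mex{0,0,0} = 1
G(8) = mex{1,1,1} = 0
G(9) = mex{0,0,0} = 1
G(10) = mex{1,1,1} = 0
G(11) = mex{0,0,0} = 1
G(12) = mex{1,1,1} = 0
G(13) = mex{0,0,0} = 1
G(14) = mex{1,1,1} = 0
G(15) = mex{0,0,0} = 1
G(16) = mex{1,1,1} = 0
G(17) = mex{0,0,0} = 1
G(18) = mex{1,1,1} = 0
G(19) = mex{0,0,0} = 1
G(20) = mex{1,1,1} = 0
G_B(20) = 0.
Combined Grundy value = 1 ⊕ 0 = 1.

1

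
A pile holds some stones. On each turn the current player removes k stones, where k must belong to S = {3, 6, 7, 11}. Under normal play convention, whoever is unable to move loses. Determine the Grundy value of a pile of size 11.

G(0) = 0
G(1) = mex{} = 0
G(2) = mex{} = 0
G(3) = mex{0} = 1
G(4) = mex{0} = 1
G(5) = mex{0} = 1
G(6) = mex{1,0} = 2
G(7) = mex{1,0,0} = 2
G(8) = mex{1,0,0} = 2
G(9) = mex{2,1,0} = 3
G(10) = mex{2,1,1} = 0
G(11) = mex{2,1,1,0} = 3

3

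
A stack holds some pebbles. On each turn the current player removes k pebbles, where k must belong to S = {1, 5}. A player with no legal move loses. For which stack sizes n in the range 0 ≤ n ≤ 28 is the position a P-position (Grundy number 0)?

n :  0  1  2  3  4  5  6  7  8  9 10 11 12 13 14 15 16 17 18 19 20 21 22 23 24 25 26 27 28
G :  0  1  0  1  0  1  0  1  0  1  0  1  0  1  0  1  0  1  0  1  0  1  0  1  0  1  0  1  0
P-positions are exactly the n with G(n) = 0.

0, 2, 4, 6, 8, 10, 12, 14, 16, 18, 20, 22, 24, 26, 28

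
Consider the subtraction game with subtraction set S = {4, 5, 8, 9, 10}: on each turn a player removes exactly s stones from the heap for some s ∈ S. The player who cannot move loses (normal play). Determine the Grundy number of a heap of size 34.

n :  0  1  2  3  4  5  6  7  8  9 10 11 12 13 14 15 16 17 18 19 20 21 22 23 24 25 26 27 28 29 30 31 32 33 34
G :  0  0  0  0  1  1  1  1  2  2  2  2  3  3  0  0  0  0  1  1  1  1  2  2  2  2  3  3  0  0  0  0  1  1  1

1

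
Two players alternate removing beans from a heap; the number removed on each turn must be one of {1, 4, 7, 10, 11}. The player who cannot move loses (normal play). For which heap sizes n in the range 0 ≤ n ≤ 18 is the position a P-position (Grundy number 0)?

n :  0  1  2  3  4  5  6  7  8  9 10 11 12 13 14 15 16 17 18
G :  0  1  0  1  2  0  1  2  0  1  2  3  2  3  0  1  3  0  1
P-positions are exactly the n with G(n) = 0.

0, 2, 5, 8, 14, 17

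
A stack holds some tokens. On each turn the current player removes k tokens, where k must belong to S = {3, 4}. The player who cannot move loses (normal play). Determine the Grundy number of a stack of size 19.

n :  0  1  2  3  4  5  6  7  8  9 10 11 12 13 14 15 16 17 18 19
G :  0  0  0  1  1  1  2  0  0  0  1  1  1  2  0  0  0  1  1  1

1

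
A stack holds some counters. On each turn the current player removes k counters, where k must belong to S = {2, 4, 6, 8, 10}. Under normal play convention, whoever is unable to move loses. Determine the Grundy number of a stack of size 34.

G(0) = 0
G(1) = mex{} = 0
G(2) = mex{0} = 1
G(3) = mex{0} = 1
G(4) = mex{1,0} = 2
G(5) = mex{1,0} = 2
G(6) = mex{2,1,0} = 3
G(7) = mex{2,1,0} = 3
G(8) = mex{3,2,1,0} = 4
G(9) = mex{3,2,1,0} = 4
G(10) = mex{4,3,2,1,0} = 5
G(11) = mex{4,3,2,1,0} = 5
G(12) = mex{5,4,3,2,1} = 0
G(13) = mex{5,4,3,2,1} = 0
G(14) = mex{0,5,4,3,2} = 1
G(15) = mex{0,5,4,3,2} = 1
G(16) = mex{1,0,5,4,3} = 2
G(17) = mex{1,0,5,4,3} = 2
G(18) = mex{2,1,0,5,4} = 3
G(19) = mex{2,1,0,5,4} = 3
G(20) = mex{3,2,1,0,5} = 4
G(21) = mex{3,2,1,0,5} = 4
G(22) = mex{4,3,2,1,0} = 5
G(23) = mex{4,3,2,1,0} = 5
G(24) = mex{5,4,3,2,1} = 0
G(25) = mex{5,4,3,2,1} = 0
G(26) = mex{0,5,4,3,2} = 1
G(27) = mex{0,5,4,3,2} = 1
G(28) = mex{1,0,5,4,3} = 2
G(29) = mex{1,0,5,4,3} = 2
G(30) = mex{2,1,0,5,4} = 3
G(31) = mex{2,1,0,5,4} = 3
G(32) = mex{3,2,1,0,5} = 4
G(33) = mex{3,2,1,0,5} = 4
G(34) = mex{4,3,2,1,0} = 5

5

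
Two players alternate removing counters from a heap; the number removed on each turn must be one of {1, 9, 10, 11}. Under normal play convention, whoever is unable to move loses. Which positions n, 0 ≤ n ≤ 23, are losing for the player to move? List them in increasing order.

0, 2, 4, 6, 8, 20, 22

G(0) = 0
G(1) = mex{0} = 1
G(2) = mex{1} = 0
G(3) = mex{0} = 1
G(4) = mex{1} = 0
G(5) = mex{0} = 1
G(6) = mex{1} = 0
G(7) = mex{0} = 1
G(8) = mex{1} = 0
G(9) = mex{0,0} = 1
G(10) = mex{1,1,0} = 2
G(11) = mex{2,0,1,0} = 3
G(12) = mex{3,1,0,1} = 2
G(13) = mex{2,0,1,0} = 3
G(14) = mex{3,1,0,1} = 2
G(15) = mex{2,0,1,0} = 3
G(16) = mex{3,1,0,1} = 2
G(17) = mex{2,0,1,0} = 3
G(18) = mex{3,1,0,1} = 2
G(19) = mex{2,2,1,0} = 3
G(20) = mex{3,3,2,1} = 0
G(21) = mex{0,2,3,2} = 1
G(22) = mex{1,3,2,3} = 0
G(23) = mex{0,2,3,2} = 1
P-positions are exactly the n with G(n) = 0.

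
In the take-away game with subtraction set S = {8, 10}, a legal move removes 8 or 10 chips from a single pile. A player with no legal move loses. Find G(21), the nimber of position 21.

G(0) = 0
G(1) = mex{} = 0
G(2) = mex{} = 0
G(3) = mex{} = 0
G(4) = mex{} = 0
G(5) = mex{} = 0
G(6) = mex{} = 0
G(7) = mex{} = 0
G(8) = mex{0} = 1
G(9) = mex{0} = 1
G(10) = mex{0,0} = 1
G(11) = mex{0,0} = 1
G(12) = mex{0,0} = 1
G(13) = mex{0,0} = 1
G(14) = mex{0,0} = 1
G(15) = mex{0,0} = 1
G(16) = mex{1,0} = 2
G(17) = mex{1,0} = 2
G(18) = mex{1,1} = 0
G(19) = mex{1,1} = 0
G(20) = mex{1,1} = 0
G(21) = mex{1,1} = 0

0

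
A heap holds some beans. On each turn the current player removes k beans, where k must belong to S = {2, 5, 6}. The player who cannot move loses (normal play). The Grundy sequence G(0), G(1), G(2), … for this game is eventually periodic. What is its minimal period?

11

G(0) = 0
G(1) = mex{} = 0
G(2) = mex{0} = 1
G(3) = mex{0} = 1
G(4) = mex{1} = 0
G(5) = mex{1,0} = 2
G(6) = mex{0,0,0} = 1
G(7) = mex{2,1,0} = 3
G(8) = mex{1,1,1} = 0
G(9) = mex{3,0,1} = 2
G(10) = mex{0,2,0} = 1
G(11) = mex{2,1,2} = 0
G(12) = mex{1,3,1} = 0
G(13) = mex{0,0,3} = 1
G(14) = mex{0,2,0} = 1
G(15) = mex{1,1,2} = 0
G(16) = mex{1,0,1} = 2
G(17) = mex{0,0,0} = 1
G(18) = mex{2,1,0} = 3
G(19) = mex{1,1,1} = 0
G(20) = mex{3,0,1} = 2
G(21) = mex{0,2,0} = 1
G(22) = mex{2,1,2} = 0
G(23) = mex{1,3,1} = 0
G(n+11) = G(n) holds for n = 0,…,5 (a full window of length max(S) = 6), so the sequence is purely periodic with period 11.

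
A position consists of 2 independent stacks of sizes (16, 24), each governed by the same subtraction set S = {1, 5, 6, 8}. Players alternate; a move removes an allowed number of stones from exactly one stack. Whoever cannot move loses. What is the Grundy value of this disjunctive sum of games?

1

All stacks use S = {1, 5, 6, 8}:
n :  0  1  2  3  4  5  6  7  8  9 10 11 12 13 14 15 16 17 18 19 20 21 22 23 24
G :  0  1  0  1  0  1  2  3  2  3  2  0  1  0  1  0  1  2  3  2  3  2  0  1  0
Stack A: G(16) = 1.
Stack B: G(24) = 0.
Combined Grundy value = 1 ⊕ 0 = 1.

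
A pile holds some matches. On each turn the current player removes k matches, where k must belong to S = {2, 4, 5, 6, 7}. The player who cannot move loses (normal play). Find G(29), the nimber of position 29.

1

G(0) = 0
G(1) = mex{} = 0
G(2) = mex{0} = 1
G(3) = mex{0} = 1
G(4) = mex{1,0} = 2
G(5) = mex{1,0,0} = 2
G(6) = mex{2,1,0,0} = 3
G(7) = mex{2,1,1,0,0} = 3
G(8) = mex{3,2,1,1,0} = 4
G(9) = mex{3,2,2,1,1} = 0
G(10) = mex{4,3,2,2,1} = 0
G(11) = mex{0,3,3,2,2} = 1
G(12) = mex{0,4,3,3,2} = 1
G(13) = mex{1,0,4,3,3} = 2
G(14) = mex{1,0,0,4,3} = 2
G(15) = mex{2,1,0,0,4} = 3
G(16) = mex{2,1,1,0,0} = 3
G(17) = mex{3,2,1,1,0} = 4
G(18) = mex{3,2,2,1,1} = 0
G(19) = mex{4,3,2,2,1} = 0
G(20) = mex{0,3,3,2,2} = 1
G(21) = mex{0,4,3,3,2} = 1
G(22) = mex{1,0,4,3,3} = 2
G(23) = mex{1,0,0,4,3} = 2
G(24) = mex{2,1,0,0,4} = 3
G(25) = mex{2,1,1,0,0} = 3
G(26) = mex{3,2,1,1,0} = 4
G(27) = mex{3,2,2,1,1} = 0
G(28) = mex{4,3,2,2,1} = 0
G(29) = mex{0,3,3,2,2} = 1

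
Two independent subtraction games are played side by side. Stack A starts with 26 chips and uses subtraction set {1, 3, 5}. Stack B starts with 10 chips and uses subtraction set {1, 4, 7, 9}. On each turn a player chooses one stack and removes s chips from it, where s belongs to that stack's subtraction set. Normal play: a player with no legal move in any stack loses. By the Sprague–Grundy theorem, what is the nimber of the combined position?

0

Stack A, S = {1, 3, 5}:
G(0) = 0
G(1) = mex{0} = 1
G(2) = mex{1} = 0
G(3) = mex{0,0} = 1
G(4) = mex{1,1} = 0
G(5) = mex{0,0,0} = 1
G(6) = mex{1,1,1} = 0
G(7) = mex{0,0,0} = 1
G(8) = mex{1,1,1} = 0
G(9) = mex{0,0,0} = 1
G(10) = mex{1,1,1} = 0
G(11) = mex{0,0,0} = 1
G(12) = mex{1,1,1} = 0
G(13) = mex{0,0,0} = 1
G(14) = mex{1,1,1} = 0
G(15) = mex{0,0,0} = 1
G(16) = mex{1,1,1} = 0
G(17) = mex{0,0,0} = 1
G(18) = mex{1,1,1} = 0
G(19) = mex{0,0,0} = 1
G(20) = mex{1,1,1} = 0
G(21) = mex{0,0,0} = 1
G(22) = mex{1,1,1} = 0
G(23) = mex{0,0,0} = 1
G(24) = mex{1,1,1} = 0
G(25) = mex{0,0,0} = 1
G(26) = mex{1,1,1} = 0
G_A(26) = 0.
Stack B, S = {1, 4, 7, 9}:
n :  0  1  2  3  4  5  6  7  8  9 10
G :  0  1  0  1  2  0  1  2  0  1  0
G_B(10) = 0.
Combined Grundy value = 0 ⊕ 0 = 0.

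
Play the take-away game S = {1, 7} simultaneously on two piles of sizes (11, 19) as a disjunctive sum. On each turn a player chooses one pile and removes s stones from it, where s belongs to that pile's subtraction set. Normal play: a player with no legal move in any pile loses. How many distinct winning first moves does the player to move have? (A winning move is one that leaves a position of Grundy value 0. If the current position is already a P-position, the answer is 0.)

All piles use S = {1, 7}:
n :  0  1  2  3  4  5  6  7  8  9 10 11 12 13 14 15 16 17 18 19
G :  0  1  0  1  0  1  0  1  0  1  0  1  0  1  0  1  0  1  0  1
Pile A: G(11) = 1.
Pile B: G(19) = 1.
Combined Grundy value = 1 ⊕ 1 = 0.
A winning move leaves total XOR = 0, i.e. changes one component's Grundy value g to g ⊕ X where X is the current total.
Pile A: target g' = 1⊕0 = 1, but every legal move changes the Grundy value (mex property), so 0 moves.
Pile B: target g' = 1⊕0 = 1, but every legal move changes the Grundy value (mex property), so 0 moves.

0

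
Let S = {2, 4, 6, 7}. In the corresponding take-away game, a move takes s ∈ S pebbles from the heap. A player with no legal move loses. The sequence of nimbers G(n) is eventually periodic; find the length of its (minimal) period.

G(0) = 0
G(1) = mex{} = 0
G(2) = mex{0} = 1
G(3) = mex{0} = 1
G(4) = mex{1,0} = 2
G(5) = mex{1,0} = 2
G(6) = mex{2,1,0} = 3
G(7) = mex{2,1,0,0} = 3
G(8) = mex{3,2,1,0} = 4
G(9) = mex{3,2,1,1} = 0
G(10) = mex{4,3,2,1} = 0
G(11) = mex{0,3,2,2} = 1
G(12) = mex{0,4,3,2} = 1
G(13) = mex{1,0,3,3} = 2
G(14) = mex{1,0,4,3} = 2
G(15) = mex{2,1,0,4} = 3
G(16) = mex{2,1,0,0} = 3
G(17) = mex{3,2,1,0} = 4
G(18) = mex{3,2,1,1} = 0
G(19) = mex{4,3,2,1} = 0
G(n+9) = G(n) holds for n = 0,…,6 (a full window of length max(S) = 7), so the sequence is purely periodic with period 9.

9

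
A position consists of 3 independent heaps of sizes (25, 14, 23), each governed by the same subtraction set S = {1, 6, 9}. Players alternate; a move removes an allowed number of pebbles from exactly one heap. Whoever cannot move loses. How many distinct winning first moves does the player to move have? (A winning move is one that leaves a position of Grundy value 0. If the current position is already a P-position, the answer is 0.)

All heaps use S = {1, 6, 9}:
n :  0  1  2  3  4  5  6  7  8  9 10 11 12 13 14 15 16 17 18 19 20 21 22 23 24 25
G :  0  1  0  1  0  1  2  0  1  2  3  2  0  1  0  1  2  0  1  0  1  2  0  1  0  1
Heap A: G(25) = 1.
Heap B: G(14) = 0.
Heap C: G(23) = 1.
Combined Grundy value = 1 ⊕ 0 ⊕ 1 = 0.
A winning move leaves total XOR = 0, i.e. changes one component's Grundy value g to g ⊕ X where X is the current total.
Heap A: target g' = 1⊕0 = 1, but every legal move changes the Grundy value (mex property), so 0 moves.
Heap B: target g' = 0⊕0 = 0, but every legal move changes the Grundy value (mex property), so 0 moves.
Heap C: target g' = 1⊕0 = 1, but every legal move changes the Grundy value (mex property), so 0 moves.

0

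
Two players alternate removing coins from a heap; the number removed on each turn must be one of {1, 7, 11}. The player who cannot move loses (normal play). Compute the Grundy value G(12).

G(0) = 0
G(1) = mex{0} = 1
G(2) = mex{1} = 0
G(3) = mex{0} = 1
G(4) = mex{1} = 0
G(5) = mex{0} = 1
G(6) = mex{1} = 0
G(7) = mex{0,0} = 1
G(8) = mex{1,1} = 0
G(9) = mex{0,0} = 1
G(10) = mex{1,1} = 0
G(11) = mex{0,0,0} = 1
G(12) = mex{1,1,1} = 0

0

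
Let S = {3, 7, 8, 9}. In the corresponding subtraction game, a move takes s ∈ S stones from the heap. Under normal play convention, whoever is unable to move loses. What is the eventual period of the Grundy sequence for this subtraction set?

n :  0  1  2  3  4  5  6  7  8  9 10 11 12 13 14 15 16 17 18 19 20 21 22 23 24 25 26 27 28 29 30 31 32 33
G :  0  0  0  1  1  1  0  2  2  1  3  3  0  2  4  1  0  0  0  1  1  1  0  2  2  1  3  3  0  2  4  1  0  0
G(n+16) = G(n) holds for n = 0,…,8 (a full window of length max(S) = 9), so the sequence is purely periodic with period 16.

16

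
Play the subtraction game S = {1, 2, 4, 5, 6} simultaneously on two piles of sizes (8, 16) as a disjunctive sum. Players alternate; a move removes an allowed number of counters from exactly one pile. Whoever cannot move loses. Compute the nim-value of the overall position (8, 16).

6

All piles use S = {1, 2, 4, 5, 6}:
G(0) = 0
G(1) = mex{0} = 1
G(2) = mex{1,0} = 2
G(3) = mex{2,1} = 0
G(4) = mex{0,2,0} = 1
G(5) = mex{1,0,1,0} = 2
G(6) = mex{2,1,2,1,0} = 3
G(7) = mex{3,2,0,2,1} = 4
G(8) = mex{4,3,1,0,2} = 5
G(9) = mex{5,4,2,1,0} = 3
G(10) = mex{3,5,3,2,1} = 0
G(11) = mex{0,3,4,3,2} = 1
G(12) = mex{1,0,5,4,3} = 2
G(13) = mex{2,1,3,5,4} = 0
G(14) = mex{0,2,0,3,5} = 1
G(15) = mex{1,0,1,0,3} = 2
G(16) = mex{2,1,2,1,0} = 3
Pile A: G(8) = 5.
Pile B: G(16) = 3.
Combined Grundy value = 5 ⊕ 3 = 6.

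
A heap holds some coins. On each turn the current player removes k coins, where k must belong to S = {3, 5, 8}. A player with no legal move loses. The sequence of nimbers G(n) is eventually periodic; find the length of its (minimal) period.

G(0) = 0
G(1) = mex{} = 0
G(2) = mex{} = 0
G(3) = mex{0} = 1
G(4) = mex{0} = 1
G(5) = mex{0,0} = 1
G(6) = mex{1,0} = 2
G(7) = mex{1,0} = 2
G(8) = mex{1,1,0} = 2
G(9) = mex{2,1,0} = 3
G(10) = mex{2,1,0} = 3
G(11) = mex{2,2,1} = 0
G(12) = mex{3,2,1} = 0
G(13) = mex{3,2,1} = 0
G(14) = mex{0,3,2} = 1
G(15) = mex{0,3,2} = 1
G(16) = mex{0,0,2} = 1
G(17) = mex{1,0,3} = 2
G(18) = mex{1,0,3} = 2
G(19) = mex{1,1,0} = 2
G(20) = mex{2,1,0} = 3
G(21) = mex{2,1,0} = 3
G(22) = mex{2,2,1} = 0
G(23) = mex{3,2,1} = 0
G(n+11) = G(n) holds for n = 0,…,7 (a full window of length max(S) = 8), so the sequence is purely periodic with period 11.

11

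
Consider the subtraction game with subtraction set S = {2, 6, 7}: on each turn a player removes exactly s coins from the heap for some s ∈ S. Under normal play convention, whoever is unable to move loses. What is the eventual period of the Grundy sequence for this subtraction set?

13

n :  0  1  2  3  4  5  6  7  8  9 10 11 12 13 14 15 16 17 18 19 20 21 22 23 24 25 26 27
G :  0  0  1  1  0  0  1  1  2  0  3  1  2  0  0  1  1  0  0  1  1  2  0  3  1  2  0  0
G(n+13) = G(n) holds for n = 0,…,6 (a full window of length max(S) = 7), so the sequence is purely periodic with period 13.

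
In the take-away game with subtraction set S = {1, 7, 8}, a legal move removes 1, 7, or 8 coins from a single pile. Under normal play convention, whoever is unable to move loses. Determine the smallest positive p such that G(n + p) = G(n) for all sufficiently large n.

15

G(0) = 0
G(1) = mex{0} = 1
G(2) = mex{1} = 0
G(3) = mex{0} = 1
G(4) = mex{1} = 0
G(5) = mex{0} = 1
G(6) = mex{1} = 0
G(7) = mex{0,0} = 1
G(8) = mex{1,1,0} = 2
G(9) = mex{2,0,1} = 3
G(10) = mex{3,1,0} = 2
G(11) = mex{2,0,1} = 3
G(12) = mex{3,1,0} = 2
G(13) = mex{2,0,1} = 3
G(14) = mex{3,1,0} = 2
G(15) = mex{2,2,1} = 0
G(16) = mex{0,3,2} = 1
G(17) = mex{1,2,3} = 0
G(18) = mex{0,3,2} = 1
G(19) = mex{1,2,3} = 0
G(20) = mex{0,3,2} = 1
G(21) = mex{1,2,3} = 0
G(22) = mex{0,0,2} = 1
G(23) = mex{1,1,0} = 2
G(24) = mex{2,0,1} = 3
G(25) = mex{3,1,0} = 2
G(26) = mex{2,0,1} = 3
G(27) = mex{3,1,0} = 2
G(28) = mex{2,0,1} = 3
G(29) = mex{3,1,0} = 2
G(30) = mex{2,2,1} = 0
G(31) = mex{0,3,2} = 1
G(n+15) = G(n) holds for n = 0,…,7 (a full window of length max(S) = 8), so the sequence is purely periodic with period 15.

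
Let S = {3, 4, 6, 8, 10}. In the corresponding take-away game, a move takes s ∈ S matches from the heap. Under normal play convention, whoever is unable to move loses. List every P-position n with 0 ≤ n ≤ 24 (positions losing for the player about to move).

0, 1, 2, 13, 14, 15

G(0) = 0
G(1) = mex{} = 0
G(2) = mex{} = 0
G(3) = mex{0} = 1
G(4) = mex{0,0} = 1
G(5) = mex{0,0} = 1
G(6) = mex{1,0,0} = 2
G(7) = mex{1,1,0} = 2
G(8) = mex{1,1,0,0} = 2
G(9) = mex{2,1,1,0} = 3
G(10) = mex{2,2,1,0,0} = 3
G(11) = mex{2,2,1,1,0} = 3
G(12) = mex{3,2,2,1,0} = 4
G(13) = mex{3,3,2,1,1} = 0
G(14) = mex{3,3,2,2,1} = 0
G(15) = mex{4,3,3,2,1} = 0
G(16) = mex{0,4,3,2,2} = 1
G(17) = mex{0,0,3,3,2} = 1
G(18) = mex{0,0,4,3,2} = 1
G(19) = mex{1,0,0,3,3} = 2
G(20) = mex{1,1,0,4,3} = 2
G(21) = mex{1,1,0,0,3} = 2
G(22) = mex{2,1,1,0,4} = 3
G(23) = mex{2,2,1,0,0} = 3
G(24) = mex{2,2,1,1,0} = 3
P-positions are exactly the n with G(n) = 0.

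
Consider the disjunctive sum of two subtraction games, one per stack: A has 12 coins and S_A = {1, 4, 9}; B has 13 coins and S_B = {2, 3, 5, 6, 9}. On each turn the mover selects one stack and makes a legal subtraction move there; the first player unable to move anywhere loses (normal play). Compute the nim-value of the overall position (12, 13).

Stack A, S = {1, 4, 9}:
G(0) = 0
G(1) = mex{0} = 1
G(2) = mex{1} = 0
G(3) = mex{0} = 1
G(4) = mex{1,0} = 2
G(5) = mex{2,1} = 0
G(6) = mex{0,0} = 1
G(7) = mex{1,1} = 0
G(8) = mex{0,2} = 1
G(9) = mex{1,0,0} = 2
G(10) = mex{2,1,1} = 0
G(11) = mex{0,0,0} = 1
G(12) = mex{1,1,1} = 0
G_A(12) = 0.
Stack B, S = {2, 3, 5, 6, 9}:
G(0) = 0
G(1) = mex{} = 0
G(2) = mex{0} = 1
G(3) = mex{0,0} = 1
G(4) = mex{1,0} = 2
G(5) = mex{1,1,0} = 2
G(6) = mex{2,1,0,0} = 3
G(7) = mex{2,2,1,0} = 3
G(8) = mex{3,2,1,1} = 0
G(9) = mex{3,3,2,1,0} = 4
G(10) = mex{0,3,2,2,0} = 1
G(11) = mex{4,0,3,2,1} = 5
G(12) = mex{1,4,3,3,1} = 0
G(13) = mex{5,1,0,3,2} = 4
G_B(13) = 4.
Combined Grundy value = 0 ⊕ 4 = 4.

4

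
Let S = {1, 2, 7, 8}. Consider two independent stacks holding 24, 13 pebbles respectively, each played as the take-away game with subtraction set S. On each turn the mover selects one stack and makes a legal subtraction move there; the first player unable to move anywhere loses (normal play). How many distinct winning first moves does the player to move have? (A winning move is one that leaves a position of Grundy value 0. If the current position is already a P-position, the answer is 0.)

All stacks use S = {1, 2, 7, 8}:
n :  0  1  2  3  4  5  6  7  8  9 10 11 12 13 14 15 16 17 18 19 20 21 22 23 24
G :  0  1  2  0  1  2  0  1  2  0  1  2  0  1  2  0  1  2  0  1  2  0  1  2  0
Stack A: G(24) = 0.
Stack B: G(13) = 1.
Combined Grundy value = 0 ⊕ 1 = 1.
A winning move leaves total XOR = 0, i.e. changes one component's Grundy value g to g ⊕ X where X is the current total.
Stack A: need g' = 0⊕1 = 1. Options: 24−1→G=2, 24−2→G=1, 24−7→G=2, 24−8→G=1. Hits: 2.
Stack B: need g' = 1⊕1 = 0. Options: 13−1→G=0, 13−2→G=2, 13−7→G=0, 13−8→G=2. Hits: 2.

4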